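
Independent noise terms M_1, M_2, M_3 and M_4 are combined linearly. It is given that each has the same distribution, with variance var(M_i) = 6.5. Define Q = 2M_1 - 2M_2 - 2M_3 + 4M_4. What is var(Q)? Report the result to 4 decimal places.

By independence, var(Q) = (2)²var(M_1) + (-2)²var(M_2) + (-2)²var(M_3) + (4)²var(M_4)
= (2)²·6.5 + (-2)²·6.5 + (-2)²·6.5 + (4)²·6.5 = 182

182.0000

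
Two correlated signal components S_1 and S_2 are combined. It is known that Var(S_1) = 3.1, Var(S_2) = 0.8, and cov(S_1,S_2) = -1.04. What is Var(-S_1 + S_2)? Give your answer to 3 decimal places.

5.980

Var(-S_1 + S_2) = (-1)²·Var(S_1) + (1)²·Var(S_2) + 2·(-1)·(1)·cov(S_1,S_2)
= 1·3.1 + 1·0.8 + -2·-1.04 = 5.98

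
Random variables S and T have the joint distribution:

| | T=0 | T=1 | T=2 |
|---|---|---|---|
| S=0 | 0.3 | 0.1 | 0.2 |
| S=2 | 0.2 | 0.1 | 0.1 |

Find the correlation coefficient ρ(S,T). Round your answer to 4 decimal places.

E[S] = 0.8,  E[T] = 0.8
E[ST] = 0.6
cov(S,T) = E[ST] − E[S]E[T] = 0.6 − (0.8)(0.8) = -0.04
V(S) = 0.96,  V(T) = 0.76
ρ = -0.04 / √(0.96·0.76) ≈ -0.0468

-0.0468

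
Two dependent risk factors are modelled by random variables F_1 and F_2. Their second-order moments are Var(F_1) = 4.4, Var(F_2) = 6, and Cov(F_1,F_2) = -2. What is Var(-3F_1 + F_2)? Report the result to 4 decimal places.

Var(-3F_1 + F_2) = (-3)²·Var(F_1) + (1)²·Var(F_2) + 2·(-3)·(1)·Cov(F_1,F_2)
= 9·4.4 + 1·6 + -6·-2 = 57.6

57.6000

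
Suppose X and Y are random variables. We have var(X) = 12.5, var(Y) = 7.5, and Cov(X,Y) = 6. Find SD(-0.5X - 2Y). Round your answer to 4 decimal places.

var(-0.5X - 2Y) = (-0.5)²·var(X) + (-2)²·var(Y) + 2·(-0.5)·(-2)·Cov(X,Y)
= 0.25·12.5 + 4·7.5 + 2·6 = 45.125
SD(-0.5X - 2Y) = √45.125 ≈ 6.7175

6.7175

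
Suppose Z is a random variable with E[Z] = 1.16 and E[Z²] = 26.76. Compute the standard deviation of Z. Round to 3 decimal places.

Var(Z) = 26.76 − (1.16)² = 25.4144
σ(Z) = √25.4144 ≈ 5.041

5.041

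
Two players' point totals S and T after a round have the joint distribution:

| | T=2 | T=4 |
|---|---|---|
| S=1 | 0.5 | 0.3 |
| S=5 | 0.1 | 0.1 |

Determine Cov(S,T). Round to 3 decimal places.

E[S] = 1.8,  E[T] = 2.8
E[ST] = 5.2
Cov(S,T) = E[ST] − E[S]E[T] = 5.2 − (1.8)(2.8) = 0.16

0.160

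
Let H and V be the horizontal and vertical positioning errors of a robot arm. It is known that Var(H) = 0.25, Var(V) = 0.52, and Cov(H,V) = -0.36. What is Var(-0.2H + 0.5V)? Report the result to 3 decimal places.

0.212

Var(-0.2H + 0.5V) = (-0.2)²·Var(H) + (0.5)²·Var(V) + 2·(-0.2)·(0.5)·Cov(H,V)
= 0.04·0.25 + 0.25·0.52 + -0.2·-0.36 = 0.212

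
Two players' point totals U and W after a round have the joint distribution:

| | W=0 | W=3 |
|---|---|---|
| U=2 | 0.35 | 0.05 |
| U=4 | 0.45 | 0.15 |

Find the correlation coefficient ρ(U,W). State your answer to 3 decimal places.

E[U] = 3.2,  E[W] = 0.6
E[UW] = 2.1
Cov(U,W) = E[UW] − E[U]E[W] = 2.1 − (3.2)(0.6) = 0.18
Var(U) = 0.96,  Var(W) = 1.44
ρ = 0.18 / √(0.96·1.44) ≈ 0.153

0.153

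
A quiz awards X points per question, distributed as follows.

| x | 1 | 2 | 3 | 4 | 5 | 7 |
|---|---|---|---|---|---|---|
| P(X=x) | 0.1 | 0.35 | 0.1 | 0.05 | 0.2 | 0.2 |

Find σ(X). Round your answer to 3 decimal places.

2.076

E[X] = (1)(0.1) + (2)(0.35) + (3)(0.1) + (4)(0.05) + (5)(0.2) + (7)(0.2) = 3.7
E[X²] = (1)²(0.1) + (2)²(0.35) + (3)²(0.1) + (4)²(0.05) + (5)²(0.2) + (7)²(0.2) = 18
var(X) = E[X²] − (E[X])² = 18 − (3.7)² = 4.31
σ(X) = √4.31 ≈ 2.076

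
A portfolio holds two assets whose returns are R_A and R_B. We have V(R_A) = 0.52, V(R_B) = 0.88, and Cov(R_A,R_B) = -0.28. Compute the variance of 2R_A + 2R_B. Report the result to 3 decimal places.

V(2R_A + 2R_B) = (2)²·V(R_A) + (2)²·V(R_B) + 2·(2)·(2)·Cov(R_A,R_B)
= 4·0.52 + 4·0.88 + 8·-0.28 = 3.36

3.360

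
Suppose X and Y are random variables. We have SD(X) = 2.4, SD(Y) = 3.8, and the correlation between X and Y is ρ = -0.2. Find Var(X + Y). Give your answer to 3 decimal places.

16.552

Var(X) = (2.4)² = 5.76;  Var(Y) = (3.8)² = 14.44
Cov(X,Y) = ρ·SD(X)·SD(Y) = -0.2·2.4·3.8 = -1.824
Var(X + Y) = (1)²·Var(X) + (1)²·Var(Y) + 2·(1)·(1)·Cov(X,Y)
= 1·5.76 + 1·14.44 + 2·-1.824 = 16.552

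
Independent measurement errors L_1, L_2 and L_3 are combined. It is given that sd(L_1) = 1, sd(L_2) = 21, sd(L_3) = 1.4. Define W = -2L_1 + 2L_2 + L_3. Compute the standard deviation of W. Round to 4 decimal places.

42.0709

V(L_1) = 1, V(L_2) = 441, V(L_3) = 1.96
By independence, V(W) = (-2)²V(L_1) + (2)²V(L_2) + (1)²V(L_3)
= (-2)²·1 + (2)²·441 + (1)²·1.96 = 1769.96
sd(W) = √1769.96 ≈ 42.0709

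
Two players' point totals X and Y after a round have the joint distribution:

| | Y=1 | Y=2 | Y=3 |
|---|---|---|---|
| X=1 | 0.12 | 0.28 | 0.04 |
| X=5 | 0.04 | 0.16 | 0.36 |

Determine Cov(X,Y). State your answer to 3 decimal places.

E[X] = 3.24,  E[Y] = 2.24
E[XY] = 8
Cov(X,Y) = E[XY] − E[X]E[Y] = 8 − (3.24)(2.24) = 0.7424

0.742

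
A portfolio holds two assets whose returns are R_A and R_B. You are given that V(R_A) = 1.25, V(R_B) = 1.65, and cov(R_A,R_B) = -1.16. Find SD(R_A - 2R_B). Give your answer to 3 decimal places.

V(R_A - 2R_B) = (1)²·V(R_A) + (-2)²·V(R_B) + 2·(1)·(-2)·cov(R_A,R_B)
= 1·1.25 + 4·1.65 + -4·-1.16 = 12.49
SD(R_A - 2R_B) = √12.49 ≈ 3.534

3.534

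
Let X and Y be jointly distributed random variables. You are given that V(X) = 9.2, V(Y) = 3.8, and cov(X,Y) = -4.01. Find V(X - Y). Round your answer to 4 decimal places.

V(X - Y) = (1)²·V(X) + (-1)²·V(Y) + 2·(1)·(-1)·cov(X,Y)
= 1·9.2 + 1·3.8 + -2·-4.01 = 21.02

21.0200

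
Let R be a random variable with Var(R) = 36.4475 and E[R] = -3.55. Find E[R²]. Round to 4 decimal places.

49.0500

E[R²] = Var(R) + (E[R])² = 36.4475 + (-3.55)² = 49.05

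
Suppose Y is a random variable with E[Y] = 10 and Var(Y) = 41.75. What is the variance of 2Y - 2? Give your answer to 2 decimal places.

Var(2Y - 2) = (2)²·Var(Y) = 4·41.75 = 167

167.00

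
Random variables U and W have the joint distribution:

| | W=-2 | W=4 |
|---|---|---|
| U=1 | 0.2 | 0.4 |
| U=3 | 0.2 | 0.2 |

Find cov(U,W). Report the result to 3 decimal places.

E[U] = 1.8,  E[W] = 1.6
E[UW] = 2.4
cov(U,W) = E[UW] − E[U]E[W] = 2.4 − (1.8)(1.6) = -0.48

-0.480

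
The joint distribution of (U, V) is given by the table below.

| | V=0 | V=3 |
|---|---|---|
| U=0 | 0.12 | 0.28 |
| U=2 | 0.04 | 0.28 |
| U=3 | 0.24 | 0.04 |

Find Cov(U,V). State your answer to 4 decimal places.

-0.6240

E[U] = 1.48,  E[V] = 1.8
E[UV] = 2.04
Cov(U,V) = E[UV] − E[U]E[V] = 2.04 − (1.48)(1.8) = -0.624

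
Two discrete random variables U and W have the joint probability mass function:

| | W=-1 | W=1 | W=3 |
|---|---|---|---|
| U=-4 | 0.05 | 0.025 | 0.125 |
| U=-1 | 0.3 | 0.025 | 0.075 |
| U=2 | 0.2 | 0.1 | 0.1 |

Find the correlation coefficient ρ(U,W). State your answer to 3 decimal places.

-0.188

E[U] = -0.4,  E[W] = 0.5
E[UW] = -0.95
cov(U,W) = E[UW] − E[U]E[W] = -0.95 − (-0.4)(0.5) = -0.75
Var(U) = 5.04,  Var(W) = 3.15
ρ = -0.75 / √(5.04·3.15) ≈ -0.188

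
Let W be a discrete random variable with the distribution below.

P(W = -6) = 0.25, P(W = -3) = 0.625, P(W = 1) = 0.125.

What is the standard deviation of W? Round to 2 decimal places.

2.05

E[W] = (-6)(0.25) + (-3)(0.625) + (1)(0.125) = -3.25
E[W²] = (-6)²(0.25) + (-3)²(0.625) + (1)²(0.125) = 14.75
Var(W) = E[W²] − (E[W])² = 14.75 − (-3.25)² = 4.1875
σ(W) = √4.1875 ≈ 2.05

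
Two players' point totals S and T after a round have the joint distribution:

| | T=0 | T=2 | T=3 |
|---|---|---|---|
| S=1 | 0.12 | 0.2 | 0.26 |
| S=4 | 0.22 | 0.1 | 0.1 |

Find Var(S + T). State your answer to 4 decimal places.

E[S] = 2.26,  E[T] = 1.68,  E[ST] = 3.18
Var(S) = 7.3 − (2.26)² = 2.1924;  Var(T) = 4.44 − (1.68)² = 1.6176
Cov(S,T) = 3.18 − (2.26)(1.68) = -0.6168
Var(S + T) = (1)²·2.1924 + (1)²·1.6176 + 2·(1)·(1)·-0.6168 = 2.5764

2.5764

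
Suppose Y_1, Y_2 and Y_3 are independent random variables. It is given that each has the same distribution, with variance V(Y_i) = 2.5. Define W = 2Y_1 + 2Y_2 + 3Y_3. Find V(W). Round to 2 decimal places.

42.50

By independence, V(W) = (2)²V(Y_1) + (2)²V(Y_2) + (3)²V(Y_3)
= (2)²·2.5 + (2)²·2.5 + (3)²·2.5 = 42.5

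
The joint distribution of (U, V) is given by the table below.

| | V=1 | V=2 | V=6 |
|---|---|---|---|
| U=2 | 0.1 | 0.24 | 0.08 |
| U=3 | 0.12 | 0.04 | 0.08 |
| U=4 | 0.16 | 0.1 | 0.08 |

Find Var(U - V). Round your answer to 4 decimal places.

4.6644

E[U] = 2.92,  E[V] = 2.58,  E[UV] = 7.52
Var(U) = 9.28 − (2.92)² = 0.7536;  Var(V) = 10.54 − (2.58)² = 3.8836
cov(U,V) = 7.52 − (2.92)(2.58) = -0.0136
Var(U - V) = (1)²·0.7536 + (-1)²·3.8836 + 2·(1)·(-1)·-0.0136 = 4.6644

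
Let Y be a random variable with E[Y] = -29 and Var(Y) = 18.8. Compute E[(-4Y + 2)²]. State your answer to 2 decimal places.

E[-4Y + 2] = -4·-29 + 2 = 118
Var(-4Y + 2) = (-4)²·18.8 = 300.8
E[(-4Y + 2)²] = Var((-4Y + 2)) + (E[(-4Y + 2)])² = 300.8 + (118)² = 14224.8

14224.80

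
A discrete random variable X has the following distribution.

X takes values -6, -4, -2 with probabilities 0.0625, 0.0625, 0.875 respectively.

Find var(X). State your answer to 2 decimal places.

1.11

E[X] = (-6)(0.0625) + (-4)(0.0625) + (-2)(0.875) = -2.375
E[X²] = (-6)²(0.0625) + (-4)²(0.0625) + (-2)²(0.875) = 6.75
var(X) = E[X²] − (E[X])² = 6.75 − (-2.375)² = 1.109375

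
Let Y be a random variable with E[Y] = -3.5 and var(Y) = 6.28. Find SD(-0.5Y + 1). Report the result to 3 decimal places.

1.253

var(-0.5Y + 1) = (-0.5)²·6.28 = 1.57
SD(-0.5Y + 1) = √1.57 ≈ 1.253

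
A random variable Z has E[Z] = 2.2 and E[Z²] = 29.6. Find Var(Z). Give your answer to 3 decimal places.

Var(Z) = 29.6 − (2.2)² = 24.76

24.760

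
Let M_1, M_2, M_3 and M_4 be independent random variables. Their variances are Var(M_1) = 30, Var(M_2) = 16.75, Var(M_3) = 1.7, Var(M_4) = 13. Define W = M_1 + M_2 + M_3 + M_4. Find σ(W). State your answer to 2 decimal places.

By independence, Var(W) = (1)²Var(M_1) + (1)²Var(M_2) + (1)²Var(M_3) + (1)²Var(M_4)
= (1)²·30 + (1)²·16.75 + (1)²·1.7 + (1)²·13 = 61.45
σ(W) = √61.45 ≈ 7.84

7.84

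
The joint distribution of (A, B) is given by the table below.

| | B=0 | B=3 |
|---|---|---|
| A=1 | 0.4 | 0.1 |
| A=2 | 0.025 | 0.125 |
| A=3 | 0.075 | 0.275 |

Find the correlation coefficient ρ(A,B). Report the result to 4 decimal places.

E[A] = 1.85,  E[B] = 1.5
E[AB] = 3.525
Cov(A,B) = E[AB] − E[A]E[B] = 3.525 − (1.85)(1.5) = 0.75
V(A) = 0.8275,  V(B) = 2.25
ρ = 0.75 / √(0.8275·2.25) ≈ 0.5496

0.5496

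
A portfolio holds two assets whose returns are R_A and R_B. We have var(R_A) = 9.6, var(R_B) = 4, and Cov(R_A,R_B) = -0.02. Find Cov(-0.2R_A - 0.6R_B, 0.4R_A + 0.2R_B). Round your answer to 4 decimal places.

Cov(-0.2R_A - 0.6R_B, 0.4R_A + 0.2R_B) = (-0.2)(0.4)var(R_A) + (-0.6)(0.2)var(R_B) + [(-0.2)(0.2) + (-0.6)(0.4)]Cov(R_A,R_B)
= -0.08·9.6 + -0.12·4 + -0.28·-0.02 = -1.2424

-1.2424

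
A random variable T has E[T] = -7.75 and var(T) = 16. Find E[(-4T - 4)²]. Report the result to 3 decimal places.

E[-4T - 4] = -4·-7.75 − 4 = 27
var(-4T - 4) = (-4)²·16 = 256
E[(-4T - 4)²] = var((-4T - 4)) + (E[(-4T - 4)])² = 256 + (27)² = 985

985.000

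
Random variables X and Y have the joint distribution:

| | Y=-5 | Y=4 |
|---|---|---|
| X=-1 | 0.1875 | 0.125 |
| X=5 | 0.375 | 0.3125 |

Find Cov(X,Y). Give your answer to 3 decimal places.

0.633

E[X] = 3.125,  E[Y] = -1.0625
E[XY] = -2.6875
Cov(X,Y) = E[XY] − E[X]E[Y] = -2.6875 − (3.125)(-1.0625) = 0.6328125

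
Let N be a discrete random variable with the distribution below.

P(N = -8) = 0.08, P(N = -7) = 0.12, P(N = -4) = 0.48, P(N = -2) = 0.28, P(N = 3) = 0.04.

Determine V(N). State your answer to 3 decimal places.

E[N] = (-8)(0.08) + (-7)(0.12) + (-4)(0.48) + (-2)(0.28) + (3)(0.04) = -3.84
E[N²] = (-8)²(0.08) + (-7)²(0.12) + (-4)²(0.48) + (-2)²(0.28) + (3)²(0.04) = 20.16
V(N) = E[N²] − (E[N])² = 20.16 − (-3.84)² = 5.4144

5.414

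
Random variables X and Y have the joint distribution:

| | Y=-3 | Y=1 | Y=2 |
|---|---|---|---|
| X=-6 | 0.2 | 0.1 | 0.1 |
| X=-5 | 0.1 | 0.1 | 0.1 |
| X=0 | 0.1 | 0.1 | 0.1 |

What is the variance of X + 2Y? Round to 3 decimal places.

E[X] = -3.9,  E[Y] = -0.3,  E[XY] = 1.8
var(X) = 21.9 − (-3.9)² = 6.69;  var(Y) = 5.1 − (-0.3)² = 5.01
cov(X,Y) = 1.8 − (-3.9)(-0.3) = 0.63
var(X + 2Y) = (1)²·6.69 + (2)²·5.01 + 2·(1)·(2)·0.63 = 29.25

29.250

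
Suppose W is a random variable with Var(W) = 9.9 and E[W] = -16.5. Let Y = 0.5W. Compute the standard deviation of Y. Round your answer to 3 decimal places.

Var(0.5W) = (0.5)²·9.9 = 2.475
σ(Y) = √2.475 ≈ 1.573

1.573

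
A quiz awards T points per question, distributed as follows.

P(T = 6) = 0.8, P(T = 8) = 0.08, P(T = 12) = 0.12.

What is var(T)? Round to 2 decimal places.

3.87

E[T] = (6)(0.8) + (8)(0.08) + (12)(0.12) = 6.88
E[T²] = (6)²(0.8) + (8)²(0.08) + (12)²(0.12) = 51.2
var(T) = E[T²] − (E[T])² = 51.2 − (6.88)² = 3.8656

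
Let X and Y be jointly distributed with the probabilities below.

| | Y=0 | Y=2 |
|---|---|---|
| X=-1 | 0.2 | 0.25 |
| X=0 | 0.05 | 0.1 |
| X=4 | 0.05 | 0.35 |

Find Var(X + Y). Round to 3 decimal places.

E[X] = 1.15,  E[Y] = 1.4,  E[XY] = 2.3
Var(X) = 6.85 − (1.15)² = 5.5275;  Var(Y) = 2.8 − (1.4)² = 0.84
cov(X,Y) = 2.3 − (1.15)(1.4) = 0.69
Var(X + Y) = (1)²·5.5275 + (1)²·0.84 + 2·(1)·(1)·0.69 = 7.7475

7.748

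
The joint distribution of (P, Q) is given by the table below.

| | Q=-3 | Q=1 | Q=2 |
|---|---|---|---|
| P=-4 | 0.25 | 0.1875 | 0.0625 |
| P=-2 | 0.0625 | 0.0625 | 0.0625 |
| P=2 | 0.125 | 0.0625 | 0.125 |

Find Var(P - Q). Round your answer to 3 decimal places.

10.438

E[P] = -1.75,  E[Q] = -0.5,  E[PQ] = 1.625
Var(P) = 10 − (-1.75)² = 6.9375;  Var(Q) = 5.25 − (-0.5)² = 5
Cov(P,Q) = 1.625 − (-1.75)(-0.5) = 0.75
Var(P - Q) = (1)²·6.9375 + (-1)²·5 + 2·(1)·(-1)·0.75 = 10.4375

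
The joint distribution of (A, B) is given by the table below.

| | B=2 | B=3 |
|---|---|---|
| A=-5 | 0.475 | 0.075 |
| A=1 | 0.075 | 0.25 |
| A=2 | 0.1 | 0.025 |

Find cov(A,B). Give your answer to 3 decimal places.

0.686

E[A] = -2.175,  E[B] = 2.35
E[AB] = -4.425
cov(A,B) = E[AB] − E[A]E[B] = -4.425 − (-2.175)(2.35) = 0.68625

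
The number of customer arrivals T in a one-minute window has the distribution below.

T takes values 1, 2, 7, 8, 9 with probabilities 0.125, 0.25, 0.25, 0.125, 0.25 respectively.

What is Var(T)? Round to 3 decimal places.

9.984

E[T] = (1)(0.125) + (2)(0.25) + (7)(0.25) + (8)(0.125) + (9)(0.25) = 5.625
E[T²] = (1)²(0.125) + (2)²(0.25) + (7)²(0.25) + (8)²(0.125) + (9)²(0.25) = 41.625
Var(T) = E[T²] − (E[T])² = 41.625 − (5.625)² = 9.984375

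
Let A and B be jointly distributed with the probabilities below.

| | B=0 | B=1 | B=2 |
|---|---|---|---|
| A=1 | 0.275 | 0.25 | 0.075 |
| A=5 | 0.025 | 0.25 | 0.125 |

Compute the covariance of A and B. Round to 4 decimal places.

E[A] = 2.6,  E[B] = 0.9
E[AB] = 2.9
Cov(A,B) = E[AB] − E[A]E[B] = 2.9 − (2.6)(0.9) = 0.56

0.5600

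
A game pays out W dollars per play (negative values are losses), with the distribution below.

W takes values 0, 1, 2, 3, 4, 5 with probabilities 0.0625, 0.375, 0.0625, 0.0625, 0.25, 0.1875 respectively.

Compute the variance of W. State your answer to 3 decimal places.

2.984

E[W] = (0)(0.0625) + (1)(0.375) + (2)(0.0625) + (3)(0.0625) + (4)(0.25) + (5)(0.1875) = 2.625
E[W²] = (0)²(0.0625) + (1)²(0.375) + (2)²(0.0625) + (3)²(0.0625) + (4)²(0.25) + (5)²(0.1875) = 9.875
V(W) = E[W²] − (E[W])² = 9.875 − (2.625)² = 2.984375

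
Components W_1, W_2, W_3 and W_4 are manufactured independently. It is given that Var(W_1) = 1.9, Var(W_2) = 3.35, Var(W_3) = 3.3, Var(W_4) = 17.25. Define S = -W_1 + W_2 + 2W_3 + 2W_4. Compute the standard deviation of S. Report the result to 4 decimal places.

9.3515

By independence, Var(S) = (-1)²Var(W_1) + (1)²Var(W_2) + (2)²Var(W_3) + (2)²Var(W_4)
= (-1)²·1.9 + (1)²·3.35 + (2)²·3.3 + (2)²·17.25 = 87.45
SD(S) = √87.45 ≈ 9.3515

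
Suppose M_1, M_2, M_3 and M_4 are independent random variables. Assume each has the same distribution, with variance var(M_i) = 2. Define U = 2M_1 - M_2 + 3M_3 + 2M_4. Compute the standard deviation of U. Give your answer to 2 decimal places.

By independence, var(U) = (2)²var(M_1) + (-1)²var(M_2) + (3)²var(M_3) + (2)²var(M_4)
= (2)²·2 + (-1)²·2 + (3)²·2 + (2)²·2 = 36
SD(U) = √36 ≈ 6.00

6.00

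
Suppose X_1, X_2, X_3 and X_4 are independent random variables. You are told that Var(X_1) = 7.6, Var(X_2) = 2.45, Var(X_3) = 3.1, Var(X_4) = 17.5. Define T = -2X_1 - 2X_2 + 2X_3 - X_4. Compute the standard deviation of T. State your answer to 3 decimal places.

By independence, Var(T) = (-2)²Var(X_1) + (-2)²Var(X_2) + (2)²Var(X_3) + (-1)²Var(X_4)
= (-2)²·7.6 + (-2)²·2.45 + (2)²·3.1 + (-1)²·17.5 = 70.1
SD(T) = √70.1 ≈ 8.373

8.373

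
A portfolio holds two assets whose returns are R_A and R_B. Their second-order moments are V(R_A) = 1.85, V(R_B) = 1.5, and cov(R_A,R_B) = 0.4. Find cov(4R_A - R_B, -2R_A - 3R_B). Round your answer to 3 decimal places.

-14.300

cov(4R_A - R_B, -2R_A - 3R_B) = (4)(-2)V(R_A) + (-1)(-3)V(R_B) + [(4)(-3) + (-1)(-2)]cov(R_A,R_B)
= -8·1.85 + 3·1.5 + -10·0.4 = -14.3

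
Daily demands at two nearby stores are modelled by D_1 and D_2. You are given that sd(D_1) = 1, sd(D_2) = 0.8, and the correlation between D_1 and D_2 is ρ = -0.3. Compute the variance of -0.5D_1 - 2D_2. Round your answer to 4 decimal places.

2.3300

Var(D_1) = (1)² = 1;  Var(D_2) = (0.8)² = 0.64
Cov(D_1,D_2) = ρ·sd(D_1)·sd(D_2) = -0.3·1·0.8 = -0.24
Var(-0.5D_1 - 2D_2) = (-0.5)²·Var(D_1) + (-2)²·Var(D_2) + 2·(-0.5)·(-2)·Cov(D_1,D_2)
= 0.25·1 + 4·0.64 + 2·-0.24 = 2.33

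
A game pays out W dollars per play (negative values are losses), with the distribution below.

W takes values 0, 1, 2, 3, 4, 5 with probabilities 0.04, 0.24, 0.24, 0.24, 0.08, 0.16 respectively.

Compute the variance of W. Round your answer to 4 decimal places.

E[W] = (0)(0.04) + (1)(0.24) + (2)(0.24) + (3)(0.24) + (4)(0.08) + (5)(0.16) = 2.56
E[W²] = (0)²(0.04) + (1)²(0.24) + (2)²(0.24) + (3)²(0.24) + (4)²(0.08) + (5)²(0.16) = 8.64
Var(W) = E[W²] − (E[W])² = 8.64 − (2.56)² = 2.0864

2.0864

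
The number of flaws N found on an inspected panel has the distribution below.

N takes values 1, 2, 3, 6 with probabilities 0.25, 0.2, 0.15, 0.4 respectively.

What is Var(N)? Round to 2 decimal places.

E[N] = (1)(0.25) + (2)(0.2) + (3)(0.15) + (6)(0.4) = 3.5
E[N²] = (1)²(0.25) + (2)²(0.2) + (3)²(0.15) + (6)²(0.4) = 16.8
Var(N) = E[N²] − (E[N])² = 16.8 − (3.5)² = 4.55

4.55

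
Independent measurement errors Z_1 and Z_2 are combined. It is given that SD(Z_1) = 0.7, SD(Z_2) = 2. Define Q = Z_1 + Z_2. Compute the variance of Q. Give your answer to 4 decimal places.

V(Z_1) = 0.49, V(Z_2) = 4
By independence, V(Q) = (1)²V(Z_1) + (1)²V(Z_2)
= (1)²·0.49 + (1)²·4 = 4.49

4.4900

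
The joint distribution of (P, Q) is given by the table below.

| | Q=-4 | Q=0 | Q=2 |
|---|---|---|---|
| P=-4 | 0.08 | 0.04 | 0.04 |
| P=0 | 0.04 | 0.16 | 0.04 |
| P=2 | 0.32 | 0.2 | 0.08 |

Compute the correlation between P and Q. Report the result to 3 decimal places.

E[P] = 0.56,  E[Q] = -1.44
E[PQ] = -1.28
Cov(P,Q) = E[PQ] − E[P]E[Q] = -1.28 − (0.56)(-1.44) = -0.4736
V(P) = 4.6464,  V(Q) = 5.6064
ρ = -0.4736 / √(4.6464·5.6064) ≈ -0.093

-0.093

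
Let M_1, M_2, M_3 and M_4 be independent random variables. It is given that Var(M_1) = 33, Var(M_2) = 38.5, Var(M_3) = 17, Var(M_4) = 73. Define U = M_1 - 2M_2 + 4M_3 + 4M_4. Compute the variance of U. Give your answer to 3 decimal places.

By independence, Var(U) = (1)²Var(M_1) + (-2)²Var(M_2) + (4)²Var(M_3) + (4)²Var(M_4)
= (1)²·33 + (-2)²·38.5 + (4)²·17 + (4)²·73 = 1627

1627.000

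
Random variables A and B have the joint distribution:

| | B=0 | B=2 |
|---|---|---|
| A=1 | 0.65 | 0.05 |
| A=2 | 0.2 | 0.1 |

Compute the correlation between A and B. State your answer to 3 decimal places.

E[A] = 1.3,  E[B] = 0.3
E[AB] = 0.5
Cov(A,B) = E[AB] − E[A]E[B] = 0.5 − (1.3)(0.3) = 0.11
Var(A) = 0.21,  Var(B) = 0.51
ρ = 0.11 / √(0.21·0.51) ≈ 0.336

0.336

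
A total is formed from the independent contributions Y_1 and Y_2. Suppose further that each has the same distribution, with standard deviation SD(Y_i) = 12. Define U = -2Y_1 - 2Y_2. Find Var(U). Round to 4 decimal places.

1152.0000

Var(Y_i) = (12)² = 144
By independence, Var(U) = (-2)²Var(Y_1) + (-2)²Var(Y_2)
= (-2)²·144 + (-2)²·144 = 1152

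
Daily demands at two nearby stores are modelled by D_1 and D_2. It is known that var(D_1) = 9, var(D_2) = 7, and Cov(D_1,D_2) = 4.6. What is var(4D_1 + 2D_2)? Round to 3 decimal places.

var(4D_1 + 2D_2) = (4)²·var(D_1) + (2)²·var(D_2) + 2·(4)·(2)·Cov(D_1,D_2)
= 16·9 + 4·7 + 16·4.6 = 245.6

245.600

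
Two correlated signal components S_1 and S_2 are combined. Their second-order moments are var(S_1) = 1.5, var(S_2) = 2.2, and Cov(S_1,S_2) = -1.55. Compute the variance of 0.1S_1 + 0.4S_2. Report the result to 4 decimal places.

0.2430

var(0.1S_1 + 0.4S_2) = (0.1)²·var(S_1) + (0.4)²·var(S_2) + 2·(0.1)·(0.4)·Cov(S_1,S_2)
= 0.01·1.5 + 0.16·2.2 + 0.08·-1.55 = 0.243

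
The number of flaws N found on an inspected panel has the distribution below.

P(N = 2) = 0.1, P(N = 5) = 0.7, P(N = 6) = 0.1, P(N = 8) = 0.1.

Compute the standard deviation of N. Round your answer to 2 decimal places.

1.37

E[N] = (2)(0.1) + (5)(0.7) + (6)(0.1) + (8)(0.1) = 5.1
E[N²] = (2)²(0.1) + (5)²(0.7) + (6)²(0.1) + (8)²(0.1) = 27.9
Var(N) = E[N²] − (E[N])² = 27.9 − (5.1)² = 1.89
SD(N) = √1.89 ≈ 1.37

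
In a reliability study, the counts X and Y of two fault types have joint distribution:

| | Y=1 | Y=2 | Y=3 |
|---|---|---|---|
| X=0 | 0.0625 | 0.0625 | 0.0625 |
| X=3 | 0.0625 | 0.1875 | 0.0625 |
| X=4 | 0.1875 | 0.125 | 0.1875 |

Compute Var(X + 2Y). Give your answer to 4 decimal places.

E[X] = 2.9375,  E[Y] = 2,  E[XY] = 5.875
Var(X) = 10.8125 − (2.9375)² = 2.18359375;  Var(Y) = 4.625 − (2)² = 0.625
Cov(X,Y) = 5.875 − (2.9375)(2) = 0
Var(X + 2Y) = (1)²·2.18359375 + (2)²·0.625 + 2·(1)·(2)·0 = 4.68359375

4.6836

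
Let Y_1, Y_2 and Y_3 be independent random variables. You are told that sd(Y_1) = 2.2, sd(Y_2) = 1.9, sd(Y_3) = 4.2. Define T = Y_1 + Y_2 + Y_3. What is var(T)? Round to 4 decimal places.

var(Y_1) = 4.84, var(Y_2) = 3.61, var(Y_3) = 17.64
By independence, var(T) = (1)²var(Y_1) + (1)²var(Y_2) + (1)²var(Y_3)
= (1)²·4.84 + (1)²·3.61 + (1)²·17.64 = 26.09

26.0900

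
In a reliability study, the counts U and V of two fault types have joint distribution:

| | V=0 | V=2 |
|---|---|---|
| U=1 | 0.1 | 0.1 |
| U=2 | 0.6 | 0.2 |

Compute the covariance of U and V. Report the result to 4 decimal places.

E[U] = 1.8,  E[V] = 0.6
E[UV] = 1
Cov(U,V) = E[UV] − E[U]E[V] = 1 − (1.8)(0.6) = -0.08

-0.0800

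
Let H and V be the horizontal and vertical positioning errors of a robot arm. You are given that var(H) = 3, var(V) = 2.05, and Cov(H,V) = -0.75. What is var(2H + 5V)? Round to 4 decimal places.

48.2500

var(2H + 5V) = (2)²·var(H) + (5)²·var(V) + 2·(2)·(5)·Cov(H,V)
= 4·3 + 25·2.05 + 20·-0.75 = 48.25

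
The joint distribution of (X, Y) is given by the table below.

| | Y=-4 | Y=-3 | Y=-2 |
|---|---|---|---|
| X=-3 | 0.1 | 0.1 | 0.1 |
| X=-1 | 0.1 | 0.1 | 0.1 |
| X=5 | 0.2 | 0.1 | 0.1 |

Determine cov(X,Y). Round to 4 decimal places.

E[X] = 0.8,  E[Y] = -3.1
E[XY] = -2.9
cov(X,Y) = E[XY] − E[X]E[Y] = -2.9 − (0.8)(-3.1) = -0.42

-0.4200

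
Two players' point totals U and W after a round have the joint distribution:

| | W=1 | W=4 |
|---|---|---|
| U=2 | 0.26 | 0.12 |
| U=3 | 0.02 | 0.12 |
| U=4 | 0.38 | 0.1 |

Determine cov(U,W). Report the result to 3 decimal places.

E[U] = 3.1,  E[W] = 2.02
E[UW] = 6.1
cov(U,W) = E[UW] − E[U]E[W] = 6.1 − (3.1)(2.02) = -0.162

-0.162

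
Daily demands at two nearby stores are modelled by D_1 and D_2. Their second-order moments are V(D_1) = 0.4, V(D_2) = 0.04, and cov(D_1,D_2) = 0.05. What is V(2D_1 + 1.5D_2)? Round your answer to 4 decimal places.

V(2D_1 + 1.5D_2) = (2)²·V(D_1) + (1.5)²·V(D_2) + 2·(2)·(1.5)·cov(D_1,D_2)
= 4·0.4 + 2.25·0.04 + 6·0.05 = 1.99

1.9900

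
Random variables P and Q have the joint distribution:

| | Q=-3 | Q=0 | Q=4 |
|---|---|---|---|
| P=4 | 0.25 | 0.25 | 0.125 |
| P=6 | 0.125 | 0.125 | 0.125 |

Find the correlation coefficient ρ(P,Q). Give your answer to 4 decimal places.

0.1309

E[P] = 4.75,  E[Q] = -0.125
E[PQ] = -0.25
Cov(P,Q) = E[PQ] − E[P]E[Q] = -0.25 − (4.75)(-0.125) = 0.34375
Var(P) = 0.9375,  Var(Q) = 7.359375
ρ = 0.34375 / √(0.9375·7.359375) ≈ 0.1309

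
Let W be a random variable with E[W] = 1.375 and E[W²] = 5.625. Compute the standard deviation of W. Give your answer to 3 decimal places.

Var(W) = 5.625 − (1.375)² = 3.734375
σ(W) = √3.734375 ≈ 1.932

1.932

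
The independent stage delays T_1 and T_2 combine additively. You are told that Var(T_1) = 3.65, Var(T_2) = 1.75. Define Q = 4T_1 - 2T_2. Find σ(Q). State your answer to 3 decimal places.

By independence, Var(Q) = (4)²Var(T_1) + (-2)²Var(T_2)
= (4)²·3.65 + (-2)²·1.75 = 65.4
σ(Q) = √65.4 ≈ 8.087

8.087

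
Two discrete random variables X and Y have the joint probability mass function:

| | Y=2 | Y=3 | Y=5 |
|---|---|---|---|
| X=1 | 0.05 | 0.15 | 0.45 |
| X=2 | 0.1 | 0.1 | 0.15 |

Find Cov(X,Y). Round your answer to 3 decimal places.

E[X] = 1.35,  E[Y] = 4.05
E[XY] = 5.3
Cov(X,Y) = E[XY] − E[X]E[Y] = 5.3 − (1.35)(4.05) = -0.1675

-0.168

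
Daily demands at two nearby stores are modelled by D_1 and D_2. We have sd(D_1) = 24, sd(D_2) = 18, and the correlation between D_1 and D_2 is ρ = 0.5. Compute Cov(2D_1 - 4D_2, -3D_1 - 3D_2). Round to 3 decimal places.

var(D_1) = (24)² = 576;  var(D_2) = (18)² = 324
Cov(D_1,D_2) = ρ·sd(D_1)·sd(D_2) = 0.5·24·18 = 216
Cov(2D_1 - 4D_2, -3D_1 - 3D_2) = (2)(-3)var(D_1) + (-4)(-3)var(D_2) + [(2)(-3) + (-4)(-3)]Cov(D_1,D_2)
= -6·576 + 12·324 + 6·216 = 1728

1728.000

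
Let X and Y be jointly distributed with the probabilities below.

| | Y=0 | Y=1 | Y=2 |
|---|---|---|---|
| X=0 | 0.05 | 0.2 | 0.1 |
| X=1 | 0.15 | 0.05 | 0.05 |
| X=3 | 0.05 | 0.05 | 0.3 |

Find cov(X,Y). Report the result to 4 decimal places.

E[X] = 1.45,  E[Y] = 1.2
E[XY] = 2.1
cov(X,Y) = E[XY] − E[X]E[Y] = 2.1 − (1.45)(1.2) = 0.36

0.3600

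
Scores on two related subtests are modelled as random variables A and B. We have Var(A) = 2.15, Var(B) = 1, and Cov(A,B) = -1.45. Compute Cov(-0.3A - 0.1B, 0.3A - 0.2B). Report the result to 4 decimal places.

Cov(-0.3A - 0.1B, 0.3A - 0.2B) = (-0.3)(0.3)Var(A) + (-0.1)(-0.2)Var(B) + [(-0.3)(-0.2) + (-0.1)(0.3)]Cov(A,B)
= -0.09·2.15 + 0.02·1 + 0.03·-1.45 = -0.217

-0.2170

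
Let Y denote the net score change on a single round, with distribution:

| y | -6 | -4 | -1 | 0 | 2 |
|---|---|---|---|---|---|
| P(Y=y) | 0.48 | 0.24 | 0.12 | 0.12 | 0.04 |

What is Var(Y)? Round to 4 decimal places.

E[Y] = (-6)(0.48) + (-4)(0.24) + (-1)(0.12) + (0)(0.12) + (2)(0.04) = -3.88
E[Y²] = (-6)²(0.48) + (-4)²(0.24) + (-1)²(0.12) + (0)²(0.12) + (2)²(0.04) = 21.4
Var(Y) = E[Y²] − (E[Y])² = 21.4 − (-3.88)² = 6.3456

6.3456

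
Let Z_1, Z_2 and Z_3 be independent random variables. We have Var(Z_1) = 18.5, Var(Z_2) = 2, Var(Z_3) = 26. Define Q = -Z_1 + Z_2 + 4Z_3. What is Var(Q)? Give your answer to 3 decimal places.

436.500

By independence, Var(Q) = (-1)²Var(Z_1) + (1)²Var(Z_2) + (4)²Var(Z_3)
= (-1)²·18.5 + (1)²·2 + (4)²·26 = 436.5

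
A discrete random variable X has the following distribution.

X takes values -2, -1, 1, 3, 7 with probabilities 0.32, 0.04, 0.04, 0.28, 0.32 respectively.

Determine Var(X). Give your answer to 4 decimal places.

E[X] = (-2)(0.32) + (-1)(0.04) + (1)(0.04) + (3)(0.28) + (7)(0.32) = 2.44
E[X²] = (-2)²(0.32) + (-1)²(0.04) + (1)²(0.04) + (3)²(0.28) + (7)²(0.32) = 19.56
Var(X) = E[X²] − (E[X])² = 19.56 − (2.44)² = 13.6064

13.6064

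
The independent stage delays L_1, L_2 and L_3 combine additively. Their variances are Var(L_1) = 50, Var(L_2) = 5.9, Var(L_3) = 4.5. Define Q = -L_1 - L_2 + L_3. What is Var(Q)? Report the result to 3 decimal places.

By independence, Var(Q) = (-1)²Var(L_1) + (-1)²Var(L_2) + (1)²Var(L_3)
= (-1)²·50 + (-1)²·5.9 + (1)²·4.5 = 60.4

60.400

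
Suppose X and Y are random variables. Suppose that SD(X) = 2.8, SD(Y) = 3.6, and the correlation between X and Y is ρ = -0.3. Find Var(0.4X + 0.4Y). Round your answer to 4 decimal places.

2.3603

Var(X) = (2.8)² = 7.84;  Var(Y) = (3.6)² = 12.96
cov(X,Y) = ρ·SD(X)·SD(Y) = -0.3·2.8·3.6 = -3.024
Var(0.4X + 0.4Y) = (0.4)²·Var(X) + (0.4)²·Var(Y) + 2·(0.4)·(0.4)·cov(X,Y)
= 0.16·7.84 + 0.16·12.96 + 0.32·-3.024 = 2.36032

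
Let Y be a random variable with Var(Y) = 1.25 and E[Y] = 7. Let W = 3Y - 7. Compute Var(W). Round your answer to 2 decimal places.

Var(3Y - 7) = (3)²·Var(Y) = 9·1.25 = 11.25

11.25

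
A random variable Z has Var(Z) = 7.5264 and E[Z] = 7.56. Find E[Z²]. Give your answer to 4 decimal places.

64.6800

E[Z²] = Var(Z) + (E[Z])² = 7.5264 + (7.56)² = 64.68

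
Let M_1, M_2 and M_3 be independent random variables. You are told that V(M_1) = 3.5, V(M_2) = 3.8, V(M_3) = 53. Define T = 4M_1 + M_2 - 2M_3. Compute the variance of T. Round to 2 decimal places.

By independence, V(T) = (4)²V(M_1) + (1)²V(M_2) + (-2)²V(M_3)
= (4)²·3.5 + (1)²·3.8 + (-2)²·53 = 271.8

271.80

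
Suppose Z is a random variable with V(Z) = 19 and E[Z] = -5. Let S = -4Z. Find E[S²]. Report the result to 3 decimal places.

704.000

E[-4Z] = -4·-5 = 20
V(-4Z) = (-4)²·19 = 304
E[S²] = V(S) + (E[S])² = 304 + (20)² = 704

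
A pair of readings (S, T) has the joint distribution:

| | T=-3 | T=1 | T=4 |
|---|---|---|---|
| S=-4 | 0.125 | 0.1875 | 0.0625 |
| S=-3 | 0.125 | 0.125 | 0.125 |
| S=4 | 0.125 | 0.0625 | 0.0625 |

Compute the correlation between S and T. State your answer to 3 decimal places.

-0.093

E[S] = -1.625,  E[T] = 0.25
E[ST] = -1.25
Cov(S,T) = E[ST] − E[S]E[T] = -1.25 − (-1.625)(0.25) = -0.84375
Var(S) = 10.734375,  Var(T) = 7.6875
ρ = -0.84375 / √(10.734375·7.6875) ≈ -0.093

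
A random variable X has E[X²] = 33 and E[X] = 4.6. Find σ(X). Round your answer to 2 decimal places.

Var(X) = 33 − (4.6)² = 11.84
σ(X) = √11.84 ≈ 3.44

3.44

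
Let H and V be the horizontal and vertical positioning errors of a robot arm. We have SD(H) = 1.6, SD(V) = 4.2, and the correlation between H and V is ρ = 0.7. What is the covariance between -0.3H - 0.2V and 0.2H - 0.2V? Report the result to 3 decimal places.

0.646

Var(H) = (1.6)² = 2.56;  Var(V) = (4.2)² = 17.64
Cov(H,V) = ρ·SD(H)·SD(V) = 0.7·1.6·4.2 = 4.704
Cov(-0.3H - 0.2V, 0.2H - 0.2V) = (-0.3)(0.2)Var(H) + (-0.2)(-0.2)Var(V) + [(-0.3)(-0.2) + (-0.2)(0.2)]Cov(H,V)
= -0.06·2.56 + 0.04·17.64 + 0.02·4.704 = 0.64608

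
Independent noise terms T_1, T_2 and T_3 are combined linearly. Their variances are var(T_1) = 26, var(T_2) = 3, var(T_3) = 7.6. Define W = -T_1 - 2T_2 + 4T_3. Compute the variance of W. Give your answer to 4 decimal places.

159.6000

By independence, var(W) = (-1)²var(T_1) + (-2)²var(T_2) + (4)²var(T_3)
= (-1)²·26 + (-2)²·3 + (4)²·7.6 = 159.6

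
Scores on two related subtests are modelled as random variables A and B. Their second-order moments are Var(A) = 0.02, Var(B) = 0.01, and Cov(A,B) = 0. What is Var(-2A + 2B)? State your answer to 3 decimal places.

Var(-2A + 2B) = (-2)²·Var(A) + (2)²·Var(B) + 2·(-2)·(2)·Cov(A,B)
= 4·0.02 + 4·0.01 + -8·0 = 0.12

0.120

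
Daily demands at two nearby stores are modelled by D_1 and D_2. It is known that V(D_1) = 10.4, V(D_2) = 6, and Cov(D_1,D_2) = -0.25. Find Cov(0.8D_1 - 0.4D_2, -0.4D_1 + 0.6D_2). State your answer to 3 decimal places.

-4.928

Cov(0.8D_1 - 0.4D_2, -0.4D_1 + 0.6D_2) = (0.8)(-0.4)V(D_1) + (-0.4)(0.6)V(D_2) + [(0.8)(0.6) + (-0.4)(-0.4)]Cov(D_1,D_2)
= -0.32·10.4 + -0.24·6 + 0.64·-0.25 = -4.928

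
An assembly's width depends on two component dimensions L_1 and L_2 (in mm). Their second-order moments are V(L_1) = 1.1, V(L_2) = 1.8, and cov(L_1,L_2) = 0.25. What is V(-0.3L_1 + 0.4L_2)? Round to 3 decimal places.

V(-0.3L_1 + 0.4L_2) = (-0.3)²·V(L_1) + (0.4)²·V(L_2) + 2·(-0.3)·(0.4)·cov(L_1,L_2)
= 0.09·1.1 + 0.16·1.8 + -0.24·0.25 = 0.327

0.327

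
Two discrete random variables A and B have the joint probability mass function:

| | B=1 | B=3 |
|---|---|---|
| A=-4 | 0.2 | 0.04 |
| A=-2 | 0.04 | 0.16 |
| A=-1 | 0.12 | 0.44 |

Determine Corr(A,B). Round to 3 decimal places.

0.523

E[A] = -1.92,  E[B] = 2.28
E[AB] = -3.76
Cov(A,B) = E[AB] − E[A]E[B] = -3.76 − (-1.92)(2.28) = 0.6176
var(A) = 1.5136,  var(B) = 0.9216
ρ = 0.6176 / √(1.5136·0.9216) ≈ 0.523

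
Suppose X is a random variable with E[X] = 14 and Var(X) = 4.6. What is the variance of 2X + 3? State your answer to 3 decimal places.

18.400

Var(2X + 3) = (2)²·Var(X) = 4·4.6 = 18.4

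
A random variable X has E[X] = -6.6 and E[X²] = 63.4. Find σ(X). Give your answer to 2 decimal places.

Var(X) = 63.4 − (-6.6)² = 19.84
σ(X) = √19.84 ≈ 4.45

4.45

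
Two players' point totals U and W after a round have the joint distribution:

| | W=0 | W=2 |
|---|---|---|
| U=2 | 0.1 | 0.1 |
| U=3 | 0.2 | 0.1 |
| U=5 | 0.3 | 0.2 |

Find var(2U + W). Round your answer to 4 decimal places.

7.0400

E[U] = 3.8,  E[W] = 0.8,  E[UW] = 3
var(U) = 16 − (3.8)² = 1.56;  var(W) = 1.6 − (0.8)² = 0.96
cov(U,W) = 3 − (3.8)(0.8) = -0.04
var(2U + W) = (2)²·1.56 + (1)²·0.96 + 2·(2)·(1)·-0.04 = 7.04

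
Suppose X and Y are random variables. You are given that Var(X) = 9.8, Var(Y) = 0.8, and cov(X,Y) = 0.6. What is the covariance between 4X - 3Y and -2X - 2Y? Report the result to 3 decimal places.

cov(4X - 3Y, -2X - 2Y) = (4)(-2)Var(X) + (-3)(-2)Var(Y) + [(4)(-2) + (-3)(-2)]cov(X,Y)
= -8·9.8 + 6·0.8 + -2·0.6 = -74.8

-74.800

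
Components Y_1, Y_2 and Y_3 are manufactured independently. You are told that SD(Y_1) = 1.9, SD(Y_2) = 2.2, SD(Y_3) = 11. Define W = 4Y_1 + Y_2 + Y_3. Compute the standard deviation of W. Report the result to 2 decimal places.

13.55

Var(Y_1) = 3.61, Var(Y_2) = 4.84, Var(Y_3) = 121
By independence, Var(W) = (4)²Var(Y_1) + (1)²Var(Y_2) + (1)²Var(Y_3)
= (4)²·3.61 + (1)²·4.84 + (1)²·121 = 183.6
SD(W) = √183.6 ≈ 13.55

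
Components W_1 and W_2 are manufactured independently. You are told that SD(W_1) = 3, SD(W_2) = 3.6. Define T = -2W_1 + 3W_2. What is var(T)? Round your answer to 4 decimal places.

152.6400

var(W_1) = 9, var(W_2) = 12.96
By independence, var(T) = (-2)²var(W_1) + (3)²var(W_2)
= (-2)²·9 + (3)²·12.96 = 152.64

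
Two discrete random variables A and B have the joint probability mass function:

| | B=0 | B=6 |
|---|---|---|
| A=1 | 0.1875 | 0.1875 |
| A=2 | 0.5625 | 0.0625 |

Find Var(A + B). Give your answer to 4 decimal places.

E[A] = 1.625,  E[B] = 1.5,  E[AB] = 1.875
Var(A) = 2.875 − (1.625)² = 0.234375;  Var(B) = 9 − (1.5)² = 6.75
Cov(A,B) = 1.875 − (1.625)(1.5) = -0.5625
Var(A + B) = (1)²·0.234375 + (1)²·6.75 + 2·(1)·(1)·-0.5625 = 5.859375

5.8594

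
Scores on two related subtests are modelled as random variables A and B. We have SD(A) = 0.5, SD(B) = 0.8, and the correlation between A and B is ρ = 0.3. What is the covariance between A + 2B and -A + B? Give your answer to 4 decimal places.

0.9100

V(A) = (0.5)² = 0.25;  V(B) = (0.8)² = 0.64
Cov(A,B) = ρ·SD(A)·SD(B) = 0.3·0.5·0.8 = 0.12
Cov(A + 2B, -A + B) = (1)(-1)V(A) + (2)(1)V(B) + [(1)(1) + (2)(-1)]Cov(A,B)
= -1·0.25 + 2·0.64 + -1·0.12 = 0.91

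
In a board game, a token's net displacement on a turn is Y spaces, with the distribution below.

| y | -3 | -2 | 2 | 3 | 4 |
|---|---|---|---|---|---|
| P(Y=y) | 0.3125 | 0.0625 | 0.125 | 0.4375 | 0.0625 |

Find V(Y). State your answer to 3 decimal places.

7.938

E[Y] = (-3)(0.3125) + (-2)(0.0625) + (2)(0.125) + (3)(0.4375) + (4)(0.0625) = 0.75
E[Y²] = (-3)²(0.3125) + (-2)²(0.0625) + (2)²(0.125) + (3)²(0.4375) + (4)²(0.0625) = 8.5
V(Y) = E[Y²] − (E[Y])² = 8.5 − (0.75)² = 7.9375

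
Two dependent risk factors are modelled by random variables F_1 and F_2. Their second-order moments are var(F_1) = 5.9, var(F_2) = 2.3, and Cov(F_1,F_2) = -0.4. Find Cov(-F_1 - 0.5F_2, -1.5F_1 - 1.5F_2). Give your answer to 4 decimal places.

9.6750

Cov(-F_1 - 0.5F_2, -1.5F_1 - 1.5F_2) = (-1)(-1.5)var(F_1) + (-0.5)(-1.5)var(F_2) + [(-1)(-1.5) + (-0.5)(-1.5)]Cov(F_1,F_2)
= 1.5·5.9 + 0.75·2.3 + 2.25·-0.4 = 9.675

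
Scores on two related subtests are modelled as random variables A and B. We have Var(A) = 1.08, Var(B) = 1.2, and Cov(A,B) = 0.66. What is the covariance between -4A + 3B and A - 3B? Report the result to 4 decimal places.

Cov(-4A + 3B, A - 3B) = (-4)(1)Var(A) + (3)(-3)Var(B) + [(-4)(-3) + (3)(1)]Cov(A,B)
= -4·1.08 + -9·1.2 + 15·0.66 = -5.22

-5.2200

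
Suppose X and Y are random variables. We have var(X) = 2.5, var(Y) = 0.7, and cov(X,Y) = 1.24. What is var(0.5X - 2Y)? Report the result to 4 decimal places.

var(0.5X - 2Y) = (0.5)²·var(X) + (-2)²·var(Y) + 2·(0.5)·(-2)·cov(X,Y)
= 0.25·2.5 + 4·0.7 + -2·1.24 = 0.945

0.9450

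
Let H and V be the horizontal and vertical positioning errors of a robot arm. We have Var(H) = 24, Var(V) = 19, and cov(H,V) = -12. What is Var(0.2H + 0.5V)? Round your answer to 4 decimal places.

Var(0.2H + 0.5V) = (0.2)²·Var(H) + (0.5)²·Var(V) + 2·(0.2)·(0.5)·cov(H,V)
= 0.04·24 + 0.25·19 + 0.2·-12 = 3.31

3.3100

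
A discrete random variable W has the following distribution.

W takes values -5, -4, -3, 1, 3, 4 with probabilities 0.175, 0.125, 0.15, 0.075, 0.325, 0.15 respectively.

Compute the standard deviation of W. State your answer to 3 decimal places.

E[W] = (-5)(0.175) + (-4)(0.125) + (-3)(0.15) + (1)(0.075) + (3)(0.325) + (4)(0.15) = -0.175
E[W²] = (-5)²(0.175) + (-4)²(0.125) + (-3)²(0.15) + (1)²(0.075) + (3)²(0.325) + (4)²(0.15) = 13.125
Var(W) = E[W²] − (E[W])² = 13.125 − (-0.175)² = 13.094375
σ(W) = √13.094375 ≈ 3.619

3.619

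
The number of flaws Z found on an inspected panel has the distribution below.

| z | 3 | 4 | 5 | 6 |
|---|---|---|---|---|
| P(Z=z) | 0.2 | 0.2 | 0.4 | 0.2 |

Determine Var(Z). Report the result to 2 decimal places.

E[Z] = (3)(0.2) + (4)(0.2) + (5)(0.4) + (6)(0.2) = 4.6
E[Z²] = (3)²(0.2) + (4)²(0.2) + (5)²(0.4) + (6)²(0.2) = 22.2
Var(Z) = E[Z²] − (E[Z])² = 22.2 − (4.6)² = 1.04

1.04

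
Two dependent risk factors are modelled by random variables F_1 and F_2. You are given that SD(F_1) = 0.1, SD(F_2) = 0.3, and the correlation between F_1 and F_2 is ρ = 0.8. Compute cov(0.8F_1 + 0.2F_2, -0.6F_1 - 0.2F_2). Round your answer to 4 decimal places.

-0.0151

Var(F_1) = (0.1)² = 0.01;  Var(F_2) = (0.3)² = 0.09
cov(F_1,F_2) = ρ·SD(F_1)·SD(F_2) = 0.8·0.1·0.3 = 0.024
cov(0.8F_1 + 0.2F_2, -0.6F_1 - 0.2F_2) = (0.8)(-0.6)Var(F_1) + (0.2)(-0.2)Var(F_2) + [(0.8)(-0.2) + (0.2)(-0.6)]cov(F_1,F_2)
= -0.48·0.01 + -0.04·0.09 + -0.28·0.024 = -0.01512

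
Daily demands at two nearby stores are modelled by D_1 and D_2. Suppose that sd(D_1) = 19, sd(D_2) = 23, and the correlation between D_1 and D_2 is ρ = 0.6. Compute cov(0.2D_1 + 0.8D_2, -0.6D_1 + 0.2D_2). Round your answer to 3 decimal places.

var(D_1) = (19)² = 361;  var(D_2) = (23)² = 529
cov(D_1,D_2) = ρ·sd(D_1)·sd(D_2) = 0.6·19·23 = 262.2
cov(0.2D_1 + 0.8D_2, -0.6D_1 + 0.2D_2) = (0.2)(-0.6)var(D_1) + (0.8)(0.2)var(D_2) + [(0.2)(0.2) + (0.8)(-0.6)]cov(D_1,D_2)
= -0.12·361 + 0.16·529 + -0.44·262.2 = -74.048

-74.048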